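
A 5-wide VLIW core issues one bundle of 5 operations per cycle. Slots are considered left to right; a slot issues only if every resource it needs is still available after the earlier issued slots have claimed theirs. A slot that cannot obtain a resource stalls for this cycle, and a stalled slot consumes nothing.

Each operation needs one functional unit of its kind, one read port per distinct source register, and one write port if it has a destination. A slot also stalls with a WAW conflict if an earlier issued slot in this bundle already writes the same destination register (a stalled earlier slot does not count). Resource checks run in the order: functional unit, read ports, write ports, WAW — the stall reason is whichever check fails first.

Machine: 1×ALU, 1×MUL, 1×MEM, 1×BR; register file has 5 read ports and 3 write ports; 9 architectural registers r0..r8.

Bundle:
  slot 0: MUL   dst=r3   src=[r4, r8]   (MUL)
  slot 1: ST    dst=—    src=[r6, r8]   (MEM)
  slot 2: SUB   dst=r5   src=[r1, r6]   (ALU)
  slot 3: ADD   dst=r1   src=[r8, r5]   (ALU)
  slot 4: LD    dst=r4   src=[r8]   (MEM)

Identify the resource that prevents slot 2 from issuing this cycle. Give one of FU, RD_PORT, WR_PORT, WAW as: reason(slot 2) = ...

reason(slot 2) = RD_PORT

slot 0 (MUL): ISSUE — free A1,Mu0,Ld1,B1 rp3 wp2
slot 1 (MEM): ISSUE — free A1,Mu0,Ld0,B1 rp1 wp2
slot 2 (ALU): stall RD_PORT — free A1,Mu0,Ld0,B1 rp1 wp2
slot 3 (ALU): stall RD_PORT — free A1,Mu0,Ld0,B1 rp1 wp2
slot 4 (MEM): stall FU — free A1,Mu0,Ld0,B1 rp1 wp2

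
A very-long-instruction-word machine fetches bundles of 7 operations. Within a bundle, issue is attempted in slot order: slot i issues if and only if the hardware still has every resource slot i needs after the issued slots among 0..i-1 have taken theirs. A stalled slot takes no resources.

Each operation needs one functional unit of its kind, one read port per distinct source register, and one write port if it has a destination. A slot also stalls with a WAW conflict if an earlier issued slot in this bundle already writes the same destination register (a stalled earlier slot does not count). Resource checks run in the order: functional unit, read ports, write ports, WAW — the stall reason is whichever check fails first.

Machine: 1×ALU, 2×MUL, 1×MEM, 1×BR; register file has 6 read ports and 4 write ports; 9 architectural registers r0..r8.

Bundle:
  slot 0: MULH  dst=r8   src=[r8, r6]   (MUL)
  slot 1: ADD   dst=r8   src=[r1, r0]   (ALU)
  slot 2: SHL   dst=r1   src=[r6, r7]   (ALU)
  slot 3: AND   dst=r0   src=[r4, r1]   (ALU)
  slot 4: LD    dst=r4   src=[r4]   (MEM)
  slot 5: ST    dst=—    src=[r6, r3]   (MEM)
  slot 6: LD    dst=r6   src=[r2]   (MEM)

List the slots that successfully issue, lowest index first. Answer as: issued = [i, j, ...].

issued = [0, 2, 4]

#0 MUL src=r8,r6 dispatched  <A:1 Mu:1 Ld:1 B:1 rd:4 wr:3>
#1 ALU src=r1,r0 held:WAW  <A:1 Mu:1 Ld:1 B:1 rd:4 wr:3>
#2 ALU src=r6,r7 dispatched  <A:0 Mu:1 Ld:1 B:1 rd:2 wr:2>
#3 ALU src=r4,r1 held:FU  <A:0 Mu:1 Ld:1 B:1 rd:2 wr:2>
#4 MEM src=r4 dispatched  <A:0 Mu:1 Ld:0 B:1 rd:1 wr:1>
#5 MEM src=r6,r3 held:FU  <A:0 Mu:1 Ld:0 B:1 rd:1 wr:1>
#6 MEM src=r2 held:FU  <A:0 Mu:1 Ld:0 B:1 rd:1 wr:1>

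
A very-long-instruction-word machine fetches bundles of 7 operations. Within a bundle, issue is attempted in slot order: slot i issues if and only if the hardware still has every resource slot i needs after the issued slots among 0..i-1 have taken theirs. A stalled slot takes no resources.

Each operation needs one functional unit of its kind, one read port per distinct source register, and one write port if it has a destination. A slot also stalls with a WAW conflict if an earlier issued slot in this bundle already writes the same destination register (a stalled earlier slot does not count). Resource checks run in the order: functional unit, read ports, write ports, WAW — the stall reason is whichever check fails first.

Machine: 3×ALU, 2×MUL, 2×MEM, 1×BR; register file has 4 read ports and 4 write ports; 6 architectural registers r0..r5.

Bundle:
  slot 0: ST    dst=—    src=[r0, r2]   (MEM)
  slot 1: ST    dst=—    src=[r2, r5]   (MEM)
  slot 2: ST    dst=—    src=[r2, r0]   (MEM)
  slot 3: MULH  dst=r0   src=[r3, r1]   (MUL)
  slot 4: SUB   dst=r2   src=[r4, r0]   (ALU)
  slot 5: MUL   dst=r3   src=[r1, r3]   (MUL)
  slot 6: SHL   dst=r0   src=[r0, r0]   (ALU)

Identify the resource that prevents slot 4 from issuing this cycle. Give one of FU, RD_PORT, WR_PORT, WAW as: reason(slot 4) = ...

reason(slot 4) = RD_PORT

(0) want 1×MEM +2rd +0wr — yes → AL3|MU2|ME1|BR1|rd2|wr4
(1) want 1×MEM +2rd +0wr — yes → AL3|MU2|ME0|BR1|rd0|wr4
(2) want 1×MEM +2rd +0wr — FU → AL3|MU2|ME0|BR1|rd0|wr4
(3) want 1×MUL +2rd +1wr — RD_PORT → AL3|MU2|ME0|BR1|rd0|wr4
(4) want 1×ALU +2rd +1wr — RD_PORT → AL3|MU2|ME0|BR1|rd0|wr4
(5) want 1×MUL +2rd +1wr — RD_PORT → AL3|MU2|ME0|BR1|rd0|wr4
(6) want 1×ALU +1rd +1wr — RD_PORT → AL3|MU2|ME0|BR1|rd0|wr4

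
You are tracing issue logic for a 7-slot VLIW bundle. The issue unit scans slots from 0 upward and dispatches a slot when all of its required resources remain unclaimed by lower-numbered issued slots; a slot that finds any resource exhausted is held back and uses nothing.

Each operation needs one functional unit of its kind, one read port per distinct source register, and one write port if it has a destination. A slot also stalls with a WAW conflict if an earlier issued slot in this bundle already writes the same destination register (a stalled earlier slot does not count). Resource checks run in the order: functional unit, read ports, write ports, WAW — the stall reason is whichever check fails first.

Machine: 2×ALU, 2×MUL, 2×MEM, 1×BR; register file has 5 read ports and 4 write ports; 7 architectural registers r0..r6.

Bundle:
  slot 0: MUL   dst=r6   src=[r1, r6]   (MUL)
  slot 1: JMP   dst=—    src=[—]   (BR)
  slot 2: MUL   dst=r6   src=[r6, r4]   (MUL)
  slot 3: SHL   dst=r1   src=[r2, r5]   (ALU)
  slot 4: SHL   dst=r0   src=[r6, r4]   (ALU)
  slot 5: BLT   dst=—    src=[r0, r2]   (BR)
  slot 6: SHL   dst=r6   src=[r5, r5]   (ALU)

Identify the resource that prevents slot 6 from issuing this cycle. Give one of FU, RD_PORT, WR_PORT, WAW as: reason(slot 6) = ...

reason(slot 6) = WAW

slot 0 (MUL): ISSUE — free A2,Mu1,Ld2,B1 rp3 wp3
slot 1 (BR): ISSUE — free A2,Mu1,Ld2,B0 rp3 wp3
slot 2 (MUL): stall WAW — free A2,Mu1,Ld2,B0 rp3 wp3
slot 3 (ALU): ISSUE — free A1,Mu1,Ld2,B0 rp1 wp2
slot 4 (ALU): stall RD_PORT — free A1,Mu1,Ld2,B0 rp1 wp2
slot 5 (BR): stall FU — free A1,Mu1,Ld2,B0 rp1 wp2
slot 6 (ALU): stall WAW — free A1,Mu1,Ld2,B0 rp1 wp2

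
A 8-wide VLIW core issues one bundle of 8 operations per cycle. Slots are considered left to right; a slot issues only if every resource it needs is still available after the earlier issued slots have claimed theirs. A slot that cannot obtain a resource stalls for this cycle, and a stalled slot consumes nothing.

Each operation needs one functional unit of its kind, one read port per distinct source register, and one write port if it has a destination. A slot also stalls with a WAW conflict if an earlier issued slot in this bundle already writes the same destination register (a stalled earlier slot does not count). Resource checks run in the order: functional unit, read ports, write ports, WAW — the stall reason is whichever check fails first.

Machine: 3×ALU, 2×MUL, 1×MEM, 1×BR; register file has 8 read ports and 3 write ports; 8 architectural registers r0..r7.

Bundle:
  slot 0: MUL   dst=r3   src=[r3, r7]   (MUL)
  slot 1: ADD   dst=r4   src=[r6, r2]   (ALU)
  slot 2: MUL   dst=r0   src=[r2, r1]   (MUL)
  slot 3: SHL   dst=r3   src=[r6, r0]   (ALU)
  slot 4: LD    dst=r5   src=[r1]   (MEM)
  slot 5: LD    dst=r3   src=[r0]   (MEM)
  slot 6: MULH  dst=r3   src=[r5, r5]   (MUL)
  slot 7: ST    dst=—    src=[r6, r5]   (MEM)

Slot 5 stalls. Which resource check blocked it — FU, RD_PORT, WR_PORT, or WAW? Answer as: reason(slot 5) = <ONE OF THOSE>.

[0] MUL needs rd=2 wr=1: ok; after: ALU=3 MUL=1 MEM=1 BR=1, R=6, W=2
[1] ALU needs rd=2 wr=1: ok; after: ALU=2 MUL=1 MEM=1 BR=1, R=4, W=1
[2] MUL needs rd=2 wr=1: ok; after: ALU=2 MUL=0 MEM=1 BR=1, R=2, W=0
[3] ALU needs rd=2 wr=1: WR_PORT; after: ALU=2 MUL=0 MEM=1 BR=1, R=2, W=0
[4] MEM needs rd=1 wr=1: WR_PORT; after: ALU=2 MUL=0 MEM=1 BR=1, R=2, W=0
[5] MEM needs rd=1 wr=1: WR_PORT; after: ALU=2 MUL=0 MEM=1 BR=1, R=2, W=0
[6] MUL needs rd=1 wr=1: FU; after: ALU=2 MUL=0 MEM=1 BR=1, R=2, W=0
[7] MEM needs rd=2 wr=0: ok; after: ALU=2 MUL=0 MEM=0 BR=1, R=0, W=0

reason(slot 5) = WR_PORT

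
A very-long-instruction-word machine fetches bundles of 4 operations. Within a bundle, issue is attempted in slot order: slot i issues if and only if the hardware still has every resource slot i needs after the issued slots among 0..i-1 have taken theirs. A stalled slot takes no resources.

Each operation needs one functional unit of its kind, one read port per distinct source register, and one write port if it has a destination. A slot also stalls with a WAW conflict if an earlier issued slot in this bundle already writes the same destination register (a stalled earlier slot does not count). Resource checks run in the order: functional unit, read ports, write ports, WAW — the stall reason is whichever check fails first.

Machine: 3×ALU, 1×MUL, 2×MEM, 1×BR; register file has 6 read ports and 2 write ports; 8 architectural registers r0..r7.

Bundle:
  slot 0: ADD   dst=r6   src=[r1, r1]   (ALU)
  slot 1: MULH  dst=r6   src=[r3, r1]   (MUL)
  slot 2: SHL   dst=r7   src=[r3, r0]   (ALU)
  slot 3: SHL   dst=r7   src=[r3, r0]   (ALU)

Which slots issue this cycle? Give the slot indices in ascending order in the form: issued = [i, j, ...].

slot 0 (ALU): ISSUE — free A2,Mu1,Ld2,B1 rp5 wp1
slot 1 (MUL): stall WAW — free A2,Mu1,Ld2,B1 rp5 wp1
slot 2 (ALU): ISSUE — free A1,Mu1,Ld2,B1 rp3 wp0
slot 3 (ALU): stall WR_PORT — free A1,Mu1,Ld2,B1 rp3 wp0

issued = [0, 2]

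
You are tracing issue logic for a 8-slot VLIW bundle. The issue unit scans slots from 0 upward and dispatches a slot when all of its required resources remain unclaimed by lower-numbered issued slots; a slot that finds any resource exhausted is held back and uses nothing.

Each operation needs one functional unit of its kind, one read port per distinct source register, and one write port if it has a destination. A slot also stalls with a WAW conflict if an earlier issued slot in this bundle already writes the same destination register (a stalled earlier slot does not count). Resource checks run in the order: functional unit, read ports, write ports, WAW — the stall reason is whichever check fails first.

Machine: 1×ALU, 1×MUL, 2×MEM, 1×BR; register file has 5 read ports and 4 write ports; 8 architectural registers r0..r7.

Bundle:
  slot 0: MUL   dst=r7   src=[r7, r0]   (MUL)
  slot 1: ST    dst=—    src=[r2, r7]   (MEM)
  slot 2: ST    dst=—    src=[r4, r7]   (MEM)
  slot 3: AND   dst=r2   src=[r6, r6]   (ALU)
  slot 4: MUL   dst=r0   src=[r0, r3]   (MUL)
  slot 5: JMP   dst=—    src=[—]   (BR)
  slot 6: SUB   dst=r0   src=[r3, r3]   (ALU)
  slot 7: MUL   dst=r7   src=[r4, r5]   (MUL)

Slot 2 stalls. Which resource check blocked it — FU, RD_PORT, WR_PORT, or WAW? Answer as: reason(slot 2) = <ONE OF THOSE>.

reason(slot 2) = RD_PORT

  0. MUL→r7 ⇒ go  {1A/0Mu/2Ld/1B | 3r 3w}
  1. MEM ⇒ go  {1A/0Mu/1Ld/1B | 1r 3w}
  2. MEM ⇒ no(RD_PORT)  {1A/0Mu/1Ld/1B | 1r 3w}
  3. ALU→r2 ⇒ go  {0A/0Mu/1Ld/1B | 0r 2w}
  4. MUL→r0 ⇒ no(FU)  {0A/0Mu/1Ld/1B | 0r 2w}
  5. BR ⇒ go  {0A/0Mu/1Ld/0B | 0r 2w}
  6. ALU→r0 ⇒ no(FU)  {0A/0Mu/1Ld/0B | 0r 2w}
  7. MUL→r7 ⇒ no(FU)  {0A/0Mu/1Ld/0B | 0r 2w}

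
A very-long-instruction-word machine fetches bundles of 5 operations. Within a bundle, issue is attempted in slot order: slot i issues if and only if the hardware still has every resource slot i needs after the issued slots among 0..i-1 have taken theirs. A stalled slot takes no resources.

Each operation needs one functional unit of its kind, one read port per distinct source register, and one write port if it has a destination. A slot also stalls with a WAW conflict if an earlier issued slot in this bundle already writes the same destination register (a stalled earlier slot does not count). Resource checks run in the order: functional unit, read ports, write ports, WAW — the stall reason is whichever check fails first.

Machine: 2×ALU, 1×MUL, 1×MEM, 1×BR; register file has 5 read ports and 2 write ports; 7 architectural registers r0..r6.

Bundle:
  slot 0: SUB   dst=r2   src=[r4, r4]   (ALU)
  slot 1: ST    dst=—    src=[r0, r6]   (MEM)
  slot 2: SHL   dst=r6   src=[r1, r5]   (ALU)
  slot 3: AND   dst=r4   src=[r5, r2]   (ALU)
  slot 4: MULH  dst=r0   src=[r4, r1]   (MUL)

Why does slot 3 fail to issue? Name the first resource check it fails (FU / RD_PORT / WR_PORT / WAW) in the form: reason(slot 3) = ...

reason(slot 3) = FU

#0 ALU src=r4,r4 dispatched  <A:1 Mu:1 Ld:1 B:1 rd:4 wr:1>
#1 MEM src=r0,r6 dispatched  <A:1 Mu:1 Ld:0 B:1 rd:2 wr:1>
#2 ALU src=r1,r5 dispatched  <A:0 Mu:1 Ld:0 B:1 rd:0 wr:0>
#3 ALU src=r5,r2 held:FU  <A:0 Mu:1 Ld:0 B:1 rd:0 wr:0>
#4 MUL src=r4,r1 held:RD_PORT  <A:0 Mu:1 Ld:0 B:1 rd:0 wr:0>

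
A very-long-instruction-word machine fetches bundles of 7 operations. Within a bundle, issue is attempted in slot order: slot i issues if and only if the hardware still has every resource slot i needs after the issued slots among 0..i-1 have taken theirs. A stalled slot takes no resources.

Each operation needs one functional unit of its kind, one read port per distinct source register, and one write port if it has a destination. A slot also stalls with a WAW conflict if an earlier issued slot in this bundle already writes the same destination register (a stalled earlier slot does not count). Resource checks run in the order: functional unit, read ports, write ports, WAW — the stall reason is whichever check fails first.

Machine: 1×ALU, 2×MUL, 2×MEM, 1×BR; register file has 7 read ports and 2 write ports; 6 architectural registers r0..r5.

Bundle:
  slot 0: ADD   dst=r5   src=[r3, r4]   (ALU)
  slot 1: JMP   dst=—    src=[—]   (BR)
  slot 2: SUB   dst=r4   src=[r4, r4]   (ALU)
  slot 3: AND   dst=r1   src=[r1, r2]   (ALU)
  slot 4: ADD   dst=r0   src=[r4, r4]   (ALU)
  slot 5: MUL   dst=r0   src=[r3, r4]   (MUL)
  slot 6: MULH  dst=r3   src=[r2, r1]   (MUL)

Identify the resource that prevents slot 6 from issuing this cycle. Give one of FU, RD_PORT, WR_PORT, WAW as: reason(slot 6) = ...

reason(slot 6) = WR_PORT

slot 0 (ALU): ISSUE — free A0,Mu2,Ld2,B1 rp5 wp1
slot 1 (BR): ISSUE — free A0,Mu2,Ld2,B0 rp5 wp1
slot 2 (ALU): stall FU — free A0,Mu2,Ld2,B0 rp5 wp1
slot 3 (ALU): stall FU — free A0,Mu2,Ld2,B0 rp5 wp1
slot 4 (ALU): stall FU — free A0,Mu2,Ld2,B0 rp5 wp1
slot 5 (MUL): ISSUE — free A0,Mu1,Ld2,B0 rp3 wp0
slot 6 (MUL): stall WR_PORT — free A0,Mu1,Ld2,B0 rp3 wp0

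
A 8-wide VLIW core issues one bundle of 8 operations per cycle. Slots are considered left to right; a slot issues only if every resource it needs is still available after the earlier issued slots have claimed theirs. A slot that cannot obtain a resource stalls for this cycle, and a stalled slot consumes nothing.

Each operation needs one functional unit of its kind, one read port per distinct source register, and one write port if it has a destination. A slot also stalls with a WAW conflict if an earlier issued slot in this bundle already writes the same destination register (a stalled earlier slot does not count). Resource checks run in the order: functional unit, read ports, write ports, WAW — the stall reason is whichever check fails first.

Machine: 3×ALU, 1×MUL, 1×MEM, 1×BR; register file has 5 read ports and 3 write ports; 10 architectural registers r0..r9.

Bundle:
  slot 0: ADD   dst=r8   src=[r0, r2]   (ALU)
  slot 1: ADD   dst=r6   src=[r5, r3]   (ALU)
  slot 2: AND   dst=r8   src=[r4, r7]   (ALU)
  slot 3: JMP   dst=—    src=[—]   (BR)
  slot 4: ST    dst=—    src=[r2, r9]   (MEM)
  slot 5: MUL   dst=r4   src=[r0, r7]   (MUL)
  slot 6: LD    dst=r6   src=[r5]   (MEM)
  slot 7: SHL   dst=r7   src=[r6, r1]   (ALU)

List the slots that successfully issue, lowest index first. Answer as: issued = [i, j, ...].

[0] ALU needs rd=2 wr=1: ok; after: ALU=2 MUL=1 MEM=1 BR=1, R=3, W=2
[1] ALU needs rd=2 wr=1: ok; after: ALU=1 MUL=1 MEM=1 BR=1, R=1, W=1
[2] ALU needs rd=2 wr=1: RD_PORT; after: ALU=1 MUL=1 MEM=1 BR=1, R=1, W=1
[3] BR needs rd=0 wr=0: ok; after: ALU=1 MUL=1 MEM=1 BR=0, R=1, W=1
[4] MEM needs rd=2 wr=0: RD_PORT; after: ALU=1 MUL=1 MEM=1 BR=0, R=1, W=1
[5] MUL needs rd=2 wr=1: RD_PORT; after: ALU=1 MUL=1 MEM=1 BR=0, R=1, W=1
[6] MEM needs rd=1 wr=1: WAW; after: ALU=1 MUL=1 MEM=1 BR=0, R=1, W=1
[7] ALU needs rd=2 wr=1: RD_PORT; after: ALU=1 MUL=1 MEM=1 BR=0, R=1, W=1

issued = [0, 1, 3]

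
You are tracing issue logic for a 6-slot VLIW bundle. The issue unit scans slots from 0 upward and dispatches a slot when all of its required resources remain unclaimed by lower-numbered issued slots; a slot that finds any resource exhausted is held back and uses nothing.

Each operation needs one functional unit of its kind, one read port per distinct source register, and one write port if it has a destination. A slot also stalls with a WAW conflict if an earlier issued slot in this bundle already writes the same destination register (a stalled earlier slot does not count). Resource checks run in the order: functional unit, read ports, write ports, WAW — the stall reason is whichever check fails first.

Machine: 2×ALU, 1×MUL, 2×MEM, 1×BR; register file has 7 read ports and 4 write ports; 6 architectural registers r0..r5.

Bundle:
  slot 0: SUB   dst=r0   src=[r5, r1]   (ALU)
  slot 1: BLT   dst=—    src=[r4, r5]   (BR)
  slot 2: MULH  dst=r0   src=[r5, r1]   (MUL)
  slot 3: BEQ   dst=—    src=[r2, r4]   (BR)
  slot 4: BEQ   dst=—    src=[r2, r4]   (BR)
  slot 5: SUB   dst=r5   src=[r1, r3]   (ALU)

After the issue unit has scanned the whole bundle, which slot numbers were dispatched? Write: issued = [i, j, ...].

issued = [0, 1, 5]

[0] ALU needs rd=2 wr=1: ok; after: ALU=1 MUL=1 MEM=2 BR=1, R=5, W=3
[1] BR needs rd=2 wr=0: ok; after: ALU=1 MUL=1 MEM=2 BR=0, R=3, W=3
[2] MUL needs rd=2 wr=1: WAW; after: ALU=1 MUL=1 MEM=2 BR=0, R=3, W=3
[3] BR needs rd=2 wr=0: FU; after: ALU=1 MUL=1 MEM=2 BR=0, R=3, W=3
[4] BR needs rd=2 wr=0: FU; after: ALU=1 MUL=1 MEM=2 BR=0, R=3, W=3
[5] ALU needs rd=2 wr=1: ok; after: ALU=0 MUL=1 MEM=2 BR=0, R=1, W=2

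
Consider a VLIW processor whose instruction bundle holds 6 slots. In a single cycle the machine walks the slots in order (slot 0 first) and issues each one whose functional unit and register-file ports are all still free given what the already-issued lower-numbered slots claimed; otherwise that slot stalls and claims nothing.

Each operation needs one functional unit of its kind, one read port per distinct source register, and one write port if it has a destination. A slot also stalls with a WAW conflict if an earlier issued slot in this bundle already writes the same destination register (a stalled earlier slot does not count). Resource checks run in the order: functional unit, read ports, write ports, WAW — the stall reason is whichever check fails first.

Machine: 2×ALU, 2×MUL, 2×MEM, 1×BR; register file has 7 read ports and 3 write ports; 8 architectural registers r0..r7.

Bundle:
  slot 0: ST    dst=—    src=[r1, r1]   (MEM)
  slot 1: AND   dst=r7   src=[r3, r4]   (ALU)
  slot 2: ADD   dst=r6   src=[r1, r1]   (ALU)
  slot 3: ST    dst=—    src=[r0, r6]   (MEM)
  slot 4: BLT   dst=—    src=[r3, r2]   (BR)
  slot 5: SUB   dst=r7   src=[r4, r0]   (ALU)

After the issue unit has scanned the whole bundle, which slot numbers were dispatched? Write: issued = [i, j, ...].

issued = [0, 1, 2, 3]

(0) want 1×MEM +1rd +0wr — yes → AL2|MU2|ME1|BR1|rd6|wr3
(1) want 1×ALU +2rd +1wr — yes → AL1|MU2|ME1|BR1|rd4|wr2
(2) want 1×ALU +1rd +1wr — yes → AL0|MU2|ME1|BR1|rd3|wr1
(3) want 1×MEM +2rd +0wr — yes → AL0|MU2|ME0|BR1|rd1|wr1
(4) want 1×BR +2rd +0wr — RD_PORT → AL0|MU2|ME0|BR1|rd1|wr1
(5) want 1×ALU +2rd +1wr — FU → AL0|MU2|ME0|BR1|rd1|wr1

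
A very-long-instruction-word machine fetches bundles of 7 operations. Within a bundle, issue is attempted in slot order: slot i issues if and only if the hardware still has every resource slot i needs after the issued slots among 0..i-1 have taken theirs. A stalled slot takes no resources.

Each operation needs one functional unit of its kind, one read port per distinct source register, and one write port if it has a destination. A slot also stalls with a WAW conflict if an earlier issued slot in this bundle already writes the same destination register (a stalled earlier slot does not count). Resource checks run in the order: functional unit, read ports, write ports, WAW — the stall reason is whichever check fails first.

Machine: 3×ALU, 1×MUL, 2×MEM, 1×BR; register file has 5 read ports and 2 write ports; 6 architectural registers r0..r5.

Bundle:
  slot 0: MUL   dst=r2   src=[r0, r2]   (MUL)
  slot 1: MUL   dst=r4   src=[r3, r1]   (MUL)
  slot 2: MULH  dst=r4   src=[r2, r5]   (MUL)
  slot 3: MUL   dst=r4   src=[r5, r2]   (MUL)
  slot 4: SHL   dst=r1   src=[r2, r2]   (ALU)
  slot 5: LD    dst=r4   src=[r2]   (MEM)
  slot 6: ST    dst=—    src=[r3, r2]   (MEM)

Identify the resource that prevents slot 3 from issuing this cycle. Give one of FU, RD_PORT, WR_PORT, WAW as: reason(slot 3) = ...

slot 0 (MUL): ISSUE — free A3,Mu0,Ld2,B1 rp3 wp1
slot 1 (MUL): stall FU — free A3,Mu0,Ld2,B1 rp3 wp1
slot 2 (MUL): stall FU — free A3,Mu0,Ld2,B1 rp3 wp1
slot 3 (MUL): stall FU — free A3,Mu0,Ld2,B1 rp3 wp1
slot 4 (ALU): ISSUE — free A2,Mu0,Ld2,B1 rp2 wp0
slot 5 (MEM): stall WR_PORT — free A2,Mu0,Ld2,B1 rp2 wp0
slot 6 (MEM): ISSUE — free A2,Mu0,Ld1,B1 rp0 wp0

reason(slot 3) = FU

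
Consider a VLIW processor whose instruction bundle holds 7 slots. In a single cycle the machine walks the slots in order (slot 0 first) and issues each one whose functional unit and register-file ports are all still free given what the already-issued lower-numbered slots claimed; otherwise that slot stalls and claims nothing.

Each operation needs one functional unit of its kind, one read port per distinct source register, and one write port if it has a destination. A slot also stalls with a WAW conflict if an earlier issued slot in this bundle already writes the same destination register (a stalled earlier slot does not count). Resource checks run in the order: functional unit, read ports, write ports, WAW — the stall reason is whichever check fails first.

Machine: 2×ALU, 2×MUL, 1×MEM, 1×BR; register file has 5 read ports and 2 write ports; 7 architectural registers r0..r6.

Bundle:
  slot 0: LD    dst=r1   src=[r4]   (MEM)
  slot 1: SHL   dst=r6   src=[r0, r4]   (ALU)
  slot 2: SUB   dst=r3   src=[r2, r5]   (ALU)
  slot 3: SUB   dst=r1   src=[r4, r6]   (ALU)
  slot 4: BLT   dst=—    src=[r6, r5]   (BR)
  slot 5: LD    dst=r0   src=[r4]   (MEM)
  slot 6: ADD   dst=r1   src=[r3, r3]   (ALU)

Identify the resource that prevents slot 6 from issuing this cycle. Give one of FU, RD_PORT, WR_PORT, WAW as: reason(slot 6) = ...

#0 MEM src=r4 dispatched  <A:2 Mu:2 Ld:0 B:1 rd:4 wr:1>
#1 ALU src=r0,r4 dispatched  <A:1 Mu:2 Ld:0 B:1 rd:2 wr:0>
#2 ALU src=r2,r5 held:WR_PORT  <A:1 Mu:2 Ld:0 B:1 rd:2 wr:0>
#3 ALU src=r4,r6 held:WR_PORT  <A:1 Mu:2 Ld:0 B:1 rd:2 wr:0>
#4 BR src=r6,r5 dispatched  <A:1 Mu:2 Ld:0 B:0 rd:0 wr:0>
#5 MEM src=r4 held:FU  <A:1 Mu:2 Ld:0 B:0 rd:0 wr:0>
#6 ALU src=r3,r3 held:RD_PORT  <A:1 Mu:2 Ld:0 B:0 rd:0 wr:0>

reason(slot 6) = RD_PORT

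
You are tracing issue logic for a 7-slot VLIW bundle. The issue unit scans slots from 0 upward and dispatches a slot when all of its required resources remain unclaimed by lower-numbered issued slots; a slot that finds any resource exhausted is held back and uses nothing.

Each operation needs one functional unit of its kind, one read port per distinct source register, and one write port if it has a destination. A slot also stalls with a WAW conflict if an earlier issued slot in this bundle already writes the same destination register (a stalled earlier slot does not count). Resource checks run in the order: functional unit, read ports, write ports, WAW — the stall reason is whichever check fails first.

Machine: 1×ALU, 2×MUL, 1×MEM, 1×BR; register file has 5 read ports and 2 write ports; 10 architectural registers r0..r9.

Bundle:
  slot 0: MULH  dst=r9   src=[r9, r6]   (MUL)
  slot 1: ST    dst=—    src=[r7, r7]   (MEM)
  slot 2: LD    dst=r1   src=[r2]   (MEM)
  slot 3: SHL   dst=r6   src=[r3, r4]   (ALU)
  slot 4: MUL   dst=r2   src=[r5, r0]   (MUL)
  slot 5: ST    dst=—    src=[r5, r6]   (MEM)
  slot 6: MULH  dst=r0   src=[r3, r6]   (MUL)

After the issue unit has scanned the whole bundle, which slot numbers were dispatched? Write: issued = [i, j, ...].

(0) want 1×MUL +2rd +1wr — yes → AL1|MU1|ME1|BR1|rd3|wr1
(1) want 1×MEM +1rd +0wr — yes → AL1|MU1|ME0|BR1|rd2|wr1
(2) want 1×MEM +1rd +1wr — FU → AL1|MU1|ME0|BR1|rd2|wr1
(3) want 1×ALU +2rd +1wr — yes → AL0|MU1|ME0|BR1|rd0|wr0
(4) want 1×MUL +2rd +1wr — RD_PORT → AL0|MU1|ME0|BR1|rd0|wr0
(5) want 1×MEM +2rd +0wr — FU → AL0|MU1|ME0|BR1|rd0|wr0
(6) want 1×MUL +2rd +1wr — RD_PORT → AL0|MU1|ME0|BR1|rd0|wr0

issued = [0, 1, 3]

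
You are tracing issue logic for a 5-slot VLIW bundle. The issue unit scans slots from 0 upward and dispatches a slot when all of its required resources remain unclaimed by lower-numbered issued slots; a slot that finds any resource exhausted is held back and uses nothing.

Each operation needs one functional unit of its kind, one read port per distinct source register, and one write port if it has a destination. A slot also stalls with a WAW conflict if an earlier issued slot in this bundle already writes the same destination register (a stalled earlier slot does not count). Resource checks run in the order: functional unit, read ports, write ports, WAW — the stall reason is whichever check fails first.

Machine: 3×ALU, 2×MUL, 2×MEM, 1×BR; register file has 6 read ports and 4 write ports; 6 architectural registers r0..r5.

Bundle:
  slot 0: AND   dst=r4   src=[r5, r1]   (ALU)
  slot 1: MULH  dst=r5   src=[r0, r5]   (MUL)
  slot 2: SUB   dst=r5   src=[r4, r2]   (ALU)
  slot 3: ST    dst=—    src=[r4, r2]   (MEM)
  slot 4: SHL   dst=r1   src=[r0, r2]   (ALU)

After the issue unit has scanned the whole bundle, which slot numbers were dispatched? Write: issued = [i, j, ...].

issued = [0, 1, 3]

  0. ALU→r4 ⇒ go  {2A/2Mu/2Ld/1B | 4r 3w}
  1. MUL→r5 ⇒ go  {2A/1Mu/2Ld/1B | 2r 2w}
  2. ALU→r5 ⇒ no(WAW)  {2A/1Mu/2Ld/1B | 2r 2w}
  3. MEM ⇒ go  {2A/1Mu/1Ld/1B | 0r 2w}
  4. ALU→r1 ⇒ no(RD_PORT)  {2A/1Mu/1Ld/1B | 0r 2w}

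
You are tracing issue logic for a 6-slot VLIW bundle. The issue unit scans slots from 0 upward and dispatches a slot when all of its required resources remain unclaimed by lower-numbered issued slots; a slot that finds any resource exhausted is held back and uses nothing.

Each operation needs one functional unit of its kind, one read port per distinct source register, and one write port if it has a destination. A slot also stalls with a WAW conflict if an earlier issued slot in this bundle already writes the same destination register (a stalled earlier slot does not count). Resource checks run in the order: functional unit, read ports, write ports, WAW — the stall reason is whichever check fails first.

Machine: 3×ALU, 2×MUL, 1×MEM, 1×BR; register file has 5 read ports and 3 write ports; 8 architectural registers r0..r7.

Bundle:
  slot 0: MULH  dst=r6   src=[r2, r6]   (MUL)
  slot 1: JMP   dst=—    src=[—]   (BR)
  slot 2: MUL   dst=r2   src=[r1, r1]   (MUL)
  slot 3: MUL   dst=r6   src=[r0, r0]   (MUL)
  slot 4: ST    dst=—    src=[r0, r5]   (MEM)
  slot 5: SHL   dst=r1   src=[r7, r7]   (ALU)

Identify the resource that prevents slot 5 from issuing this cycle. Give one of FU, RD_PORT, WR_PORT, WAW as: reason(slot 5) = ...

reason(slot 5) = RD_PORT

  0. MUL→r6 ⇒ go  {3A/1Mu/1Ld/1B | 3r 2w}
  1. BR ⇒ go  {3A/1Mu/1Ld/0B | 3r 2w}
  2. MUL→r2 ⇒ go  {3A/0Mu/1Ld/0B | 2r 1w}
  3. MUL→r6 ⇒ no(FU)  {3A/0Mu/1Ld/0B | 2r 1w}
  4. MEM ⇒ go  {3A/0Mu/0Ld/0B | 0r 1w}
  5. ALU→r1 ⇒ no(RD_PORT)  {3A/0Mu/0Ld/0B | 0r 1w}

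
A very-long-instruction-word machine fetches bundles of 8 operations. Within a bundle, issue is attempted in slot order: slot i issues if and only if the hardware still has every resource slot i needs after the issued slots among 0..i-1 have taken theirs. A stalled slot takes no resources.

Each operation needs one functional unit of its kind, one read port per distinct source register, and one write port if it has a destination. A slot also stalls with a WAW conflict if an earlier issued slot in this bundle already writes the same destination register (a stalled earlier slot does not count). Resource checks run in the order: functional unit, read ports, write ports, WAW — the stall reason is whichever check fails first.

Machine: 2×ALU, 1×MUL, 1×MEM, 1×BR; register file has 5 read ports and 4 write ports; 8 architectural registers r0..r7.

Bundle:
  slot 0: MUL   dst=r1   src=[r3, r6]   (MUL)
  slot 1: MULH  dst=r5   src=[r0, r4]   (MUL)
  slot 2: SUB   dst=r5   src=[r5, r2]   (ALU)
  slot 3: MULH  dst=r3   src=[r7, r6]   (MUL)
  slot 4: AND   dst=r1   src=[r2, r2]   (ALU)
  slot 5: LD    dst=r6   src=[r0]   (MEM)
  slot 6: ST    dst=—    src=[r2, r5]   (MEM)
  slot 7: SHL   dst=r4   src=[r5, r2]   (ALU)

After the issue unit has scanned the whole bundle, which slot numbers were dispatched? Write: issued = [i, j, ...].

[0] MUL needs rd=2 wr=1: ok; after: ALU=2 MUL=0 MEM=1 BR=1, R=3, W=3
[1] MUL needs rd=2 wr=1: FU; after: ALU=2 MUL=0 MEM=1 BR=1, R=3, W=3
[2] ALU needs rd=2 wr=1: ok; after: ALU=1 MUL=0 MEM=1 BR=1, R=1, W=2
[3] MUL needs rd=2 wr=1: FU; after: ALU=1 MUL=0 MEM=1 BR=1, R=1, W=2
[4] ALU needs rd=1 wr=1: WAW; after: ALU=1 MUL=0 MEM=1 BR=1, R=1, W=2
[5] MEM needs rd=1 wr=1: ok; after: ALU=1 MUL=0 MEM=0 BR=1, R=0, W=1
[6] MEM needs rd=2 wr=0: FU; after: ALU=1 MUL=0 MEM=0 BR=1, R=0, W=1
[7] ALU needs rd=2 wr=1: RD_PORT; after: ALU=1 MUL=0 MEM=0 BR=1, R=0, W=1

issued = [0, 2, 5]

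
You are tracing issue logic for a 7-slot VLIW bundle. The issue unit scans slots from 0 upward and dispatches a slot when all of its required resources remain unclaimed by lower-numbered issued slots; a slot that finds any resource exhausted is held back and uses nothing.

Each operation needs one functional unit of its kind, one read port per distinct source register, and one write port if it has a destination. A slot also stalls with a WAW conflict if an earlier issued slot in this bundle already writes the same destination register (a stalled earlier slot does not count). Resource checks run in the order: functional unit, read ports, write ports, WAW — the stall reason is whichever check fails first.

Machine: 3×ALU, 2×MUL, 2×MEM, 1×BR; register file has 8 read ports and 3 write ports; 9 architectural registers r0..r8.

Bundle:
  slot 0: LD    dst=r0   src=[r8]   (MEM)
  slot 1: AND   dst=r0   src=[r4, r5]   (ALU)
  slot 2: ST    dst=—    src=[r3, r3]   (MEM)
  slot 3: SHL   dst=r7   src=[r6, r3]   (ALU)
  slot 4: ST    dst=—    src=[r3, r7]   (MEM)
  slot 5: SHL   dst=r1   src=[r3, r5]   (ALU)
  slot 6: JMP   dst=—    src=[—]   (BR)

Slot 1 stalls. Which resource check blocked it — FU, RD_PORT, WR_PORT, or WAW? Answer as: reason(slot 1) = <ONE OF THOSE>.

  0. MEM→r0 ⇒ go  {3A/2Mu/1Ld/1B | 7r 2w}
  1. ALU→r0 ⇒ no(WAW)  {3A/2Mu/1Ld/1B | 7r 2w}
  2. MEM ⇒ go  {3A/2Mu/0Ld/1B | 6r 2w}
  3. ALU→r7 ⇒ go  {2A/2Mu/0Ld/1B | 4r 1w}
  4. MEM ⇒ no(FU)  {2A/2Mu/0Ld/1B | 4r 1w}
  5. ALU→r1 ⇒ go  {1A/2Mu/0Ld/1B | 2r 0w}
  6. BR ⇒ go  {1A/2Mu/0Ld/0B | 2r 0w}

reason(slot 1) = WAW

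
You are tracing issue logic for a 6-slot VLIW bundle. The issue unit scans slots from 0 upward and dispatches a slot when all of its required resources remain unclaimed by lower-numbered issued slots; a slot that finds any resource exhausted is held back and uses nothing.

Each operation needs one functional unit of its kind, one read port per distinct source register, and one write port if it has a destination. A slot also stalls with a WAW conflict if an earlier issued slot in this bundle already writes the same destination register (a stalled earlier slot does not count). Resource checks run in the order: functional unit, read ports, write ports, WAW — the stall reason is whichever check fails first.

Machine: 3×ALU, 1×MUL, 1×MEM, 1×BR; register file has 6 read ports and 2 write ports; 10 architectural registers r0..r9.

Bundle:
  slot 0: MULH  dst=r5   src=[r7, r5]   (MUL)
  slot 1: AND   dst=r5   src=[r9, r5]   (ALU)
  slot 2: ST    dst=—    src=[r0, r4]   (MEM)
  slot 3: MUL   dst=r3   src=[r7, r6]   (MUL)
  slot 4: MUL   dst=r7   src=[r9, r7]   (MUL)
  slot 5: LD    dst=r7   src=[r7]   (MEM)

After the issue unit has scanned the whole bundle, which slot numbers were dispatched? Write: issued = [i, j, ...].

  0. MUL→r5 ⇒ go  {3A/0Mu/1Ld/1B | 4r 1w}
  1. ALU→r5 ⇒ no(WAW)  {3A/0Mu/1Ld/1B | 4r 1w}
  2. MEM ⇒ go  {3A/0Mu/0Ld/1B | 2r 1w}
  3. MUL→r3 ⇒ no(FU)  {3A/0Mu/0Ld/1B | 2r 1w}
  4. MUL→r7 ⇒ no(FU)  {3A/0Mu/0Ld/1B | 2r 1w}
  5. MEM→r7 ⇒ no(FU)  {3A/0Mu/0Ld/1B | 2r 1w}

issued = [0, 2]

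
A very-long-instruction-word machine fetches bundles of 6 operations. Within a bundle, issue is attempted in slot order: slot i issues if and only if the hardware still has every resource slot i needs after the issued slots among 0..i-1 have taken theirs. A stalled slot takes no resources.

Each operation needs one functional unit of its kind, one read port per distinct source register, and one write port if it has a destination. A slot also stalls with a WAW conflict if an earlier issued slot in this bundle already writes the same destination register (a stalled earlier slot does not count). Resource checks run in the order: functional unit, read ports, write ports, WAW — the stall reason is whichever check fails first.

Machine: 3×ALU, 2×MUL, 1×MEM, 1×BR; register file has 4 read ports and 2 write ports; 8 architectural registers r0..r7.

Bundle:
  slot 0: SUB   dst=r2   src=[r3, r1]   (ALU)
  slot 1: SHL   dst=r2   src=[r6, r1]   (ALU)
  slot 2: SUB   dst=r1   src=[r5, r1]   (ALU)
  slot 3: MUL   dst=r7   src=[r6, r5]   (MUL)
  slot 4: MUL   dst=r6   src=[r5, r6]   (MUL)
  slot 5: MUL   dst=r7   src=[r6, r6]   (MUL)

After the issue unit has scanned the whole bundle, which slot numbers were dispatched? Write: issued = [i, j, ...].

#0 ALU src=r3,r1 dispatched  <A:2 Mu:2 Ld:1 B:1 rd:2 wr:1>
#1 ALU src=r6,r1 held:WAW  <A:2 Mu:2 Ld:1 B:1 rd:2 wr:1>
#2 ALU src=r5,r1 dispatched  <A:1 Mu:2 Ld:1 B:1 rd:0 wr:0>
#3 MUL src=r6,r5 held:RD_PORT  <A:1 Mu:2 Ld:1 B:1 rd:0 wr:0>
#4 MUL src=r5,r6 held:RD_PORT  <A:1 Mu:2 Ld:1 B:1 rd:0 wr:0>
#5 MUL src=r6,r6 held:RD_PORT  <A:1 Mu:2 Ld:1 B:1 rd:0 wr:0>

issued = [0, 2]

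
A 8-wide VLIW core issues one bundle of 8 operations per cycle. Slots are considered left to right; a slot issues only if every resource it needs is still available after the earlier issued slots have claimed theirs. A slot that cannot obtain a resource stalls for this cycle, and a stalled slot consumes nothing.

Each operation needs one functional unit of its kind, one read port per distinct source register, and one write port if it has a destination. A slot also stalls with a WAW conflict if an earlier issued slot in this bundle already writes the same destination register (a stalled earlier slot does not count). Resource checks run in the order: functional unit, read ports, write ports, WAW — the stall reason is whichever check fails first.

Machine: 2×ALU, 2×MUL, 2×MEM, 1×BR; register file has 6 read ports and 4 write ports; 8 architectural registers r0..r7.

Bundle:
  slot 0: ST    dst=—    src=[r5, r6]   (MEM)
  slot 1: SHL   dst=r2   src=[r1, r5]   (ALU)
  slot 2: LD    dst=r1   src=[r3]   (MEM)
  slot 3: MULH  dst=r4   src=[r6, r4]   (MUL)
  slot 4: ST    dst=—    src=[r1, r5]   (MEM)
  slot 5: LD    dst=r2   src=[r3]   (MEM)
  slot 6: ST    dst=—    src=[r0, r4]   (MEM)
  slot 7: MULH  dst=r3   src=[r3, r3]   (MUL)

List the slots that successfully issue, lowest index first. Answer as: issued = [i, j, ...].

(0) want 1×MEM +2rd +0wr — yes → AL2|MU2|ME1|BR1|rd4|wr4
(1) want 1×ALU +2rd +1wr — yes → AL1|MU2|ME1|BR1|rd2|wr3
(2) want 1×MEM +1rd +1wr — yes → AL1|MU2|ME0|BR1|rd1|wr2
(3) want 1×MUL +2rd +1wr — RD_PORT → AL1|MU2|ME0|BR1|rd1|wr2
(4) want 1×MEM +2rd +0wr — FU → AL1|MU2|ME0|BR1|rd1|wr2
(5) want 1×MEM +1rd +1wr — FU → AL1|MU2|ME0|BR1|rd1|wr2
(6) want 1×MEM +2rd +0wr — FU → AL1|MU2|ME0|BR1|rd1|wr2
(7) want 1×MUL +1rd +1wr — yes → AL1|MU1|ME0|BR1|rd0|wr1

issued = [0, 1, 2, 7]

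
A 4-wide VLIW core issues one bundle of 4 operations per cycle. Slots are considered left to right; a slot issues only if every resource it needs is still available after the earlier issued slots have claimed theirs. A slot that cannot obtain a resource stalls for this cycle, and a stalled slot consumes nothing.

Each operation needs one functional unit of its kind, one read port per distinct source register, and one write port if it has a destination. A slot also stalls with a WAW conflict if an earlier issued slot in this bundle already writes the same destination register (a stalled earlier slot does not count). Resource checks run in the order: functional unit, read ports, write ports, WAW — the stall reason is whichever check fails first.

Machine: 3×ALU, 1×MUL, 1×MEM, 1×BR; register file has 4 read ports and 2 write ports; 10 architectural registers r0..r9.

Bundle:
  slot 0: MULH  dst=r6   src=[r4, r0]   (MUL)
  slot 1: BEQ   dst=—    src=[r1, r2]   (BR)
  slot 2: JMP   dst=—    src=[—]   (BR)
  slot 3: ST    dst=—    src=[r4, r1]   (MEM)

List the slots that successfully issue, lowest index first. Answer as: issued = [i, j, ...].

issued = [0, 1]

[0] MUL needs rd=2 wr=1: ok; after: ALU=3 MUL=0 MEM=1 BR=1, R=2, W=1
[1] BR needs rd=2 wr=0: ok; after: ALU=3 MUL=0 MEM=1 BR=0, R=0, W=1
[2] BR needs rd=0 wr=0: FU; after: ALU=3 MUL=0 MEM=1 BR=0, R=0, W=1
[3] MEM needs rd=2 wr=0: RD_PORT; after: ALU=3 MUL=0 MEM=1 BR=0, R=0, W=1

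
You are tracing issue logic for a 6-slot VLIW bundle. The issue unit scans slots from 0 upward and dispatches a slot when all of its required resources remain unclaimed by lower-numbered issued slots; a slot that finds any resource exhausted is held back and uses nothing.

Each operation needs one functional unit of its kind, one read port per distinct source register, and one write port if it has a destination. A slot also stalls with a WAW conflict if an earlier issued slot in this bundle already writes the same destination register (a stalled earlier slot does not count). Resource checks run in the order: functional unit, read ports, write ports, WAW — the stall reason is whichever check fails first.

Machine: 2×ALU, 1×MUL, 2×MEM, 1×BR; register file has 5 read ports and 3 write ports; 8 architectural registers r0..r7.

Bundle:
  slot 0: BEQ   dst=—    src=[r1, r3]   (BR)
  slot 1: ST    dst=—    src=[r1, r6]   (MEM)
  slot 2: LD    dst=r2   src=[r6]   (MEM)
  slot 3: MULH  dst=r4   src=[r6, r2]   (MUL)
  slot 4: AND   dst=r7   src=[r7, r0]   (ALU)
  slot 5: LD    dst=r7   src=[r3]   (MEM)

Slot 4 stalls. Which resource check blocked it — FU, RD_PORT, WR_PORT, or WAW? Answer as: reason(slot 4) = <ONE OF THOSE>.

(0) want 1×BR +2rd +0wr — yes → AL2|MU1|ME2|BR0|rd3|wr3
(1) want 1×MEM +2rd +0wr — yes → AL2|MU1|ME1|BR0|rd1|wr3
(2) want 1×MEM +1rd +1wr — yes → AL2|MU1|ME0|BR0|rd0|wr2
(3) want 1×MUL +2rd +1wr — RD_PORT → AL2|MU1|ME0|BR0|rd0|wr2
(4) want 1×ALU +2rd +1wr — RD_PORT → AL2|MU1|ME0|BR0|rd0|wr2
(5) want 1×MEM +1rd +1wr — FU → AL2|MU1|ME0|BR0|rd0|wr2

reason(slot 4) = RD_PORT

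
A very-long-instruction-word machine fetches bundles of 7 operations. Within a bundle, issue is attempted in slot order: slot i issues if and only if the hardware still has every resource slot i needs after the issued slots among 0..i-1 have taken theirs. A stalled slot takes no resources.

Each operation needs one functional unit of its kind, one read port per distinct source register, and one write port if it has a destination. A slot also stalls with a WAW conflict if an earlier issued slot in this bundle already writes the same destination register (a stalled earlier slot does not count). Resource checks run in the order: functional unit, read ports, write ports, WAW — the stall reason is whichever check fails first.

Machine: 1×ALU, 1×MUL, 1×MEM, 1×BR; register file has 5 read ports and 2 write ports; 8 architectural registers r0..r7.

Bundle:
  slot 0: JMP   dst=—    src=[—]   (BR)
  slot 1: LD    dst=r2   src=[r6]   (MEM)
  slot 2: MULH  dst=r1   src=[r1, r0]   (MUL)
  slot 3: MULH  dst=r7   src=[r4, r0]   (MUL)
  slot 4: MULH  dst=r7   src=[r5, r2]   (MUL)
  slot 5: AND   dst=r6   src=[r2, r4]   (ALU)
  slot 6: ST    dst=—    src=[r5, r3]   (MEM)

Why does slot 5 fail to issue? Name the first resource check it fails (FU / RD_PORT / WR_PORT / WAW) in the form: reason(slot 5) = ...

reason(slot 5) = WR_PORT

#0 BR src=- dispatched  <A:1 Mu:1 Ld:1 B:0 rd:5 wr:2>
#1 MEM src=r6 dispatched  <A:1 Mu:1 Ld:0 B:0 rd:4 wr:1>
#2 MUL src=r1,r0 dispatched  <A:1 Mu:0 Ld:0 B:0 rd:2 wr:0>
#3 MUL src=r4,r0 held:FU  <A:1 Mu:0 Ld:0 B:0 rd:2 wr:0>
#4 MUL src=r5,r2 held:FU  <A:1 Mu:0 Ld:0 B:0 rd:2 wr:0>
#5 ALU src=r2,r4 held:WR_PORT  <A:1 Mu:0 Ld:0 B:0 rd:2 wr:0>
#6 MEM src=r5,r3 held:FU  <A:1 Mu:0 Ld:0 B:0 rd:2 wr:0>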